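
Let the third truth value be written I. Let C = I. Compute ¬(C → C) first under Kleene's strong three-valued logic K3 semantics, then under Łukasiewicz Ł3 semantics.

I; F

In Kleene's strong three-valued logic K3: C → C = I → I = I
¬(C → C) = ¬I = I
In Łukasiewicz Ł3: C → C = I → I = T  [min(1, 1−½+½)]
¬(C → C) = ¬T = F
They differ because Kleene's strong three-valued logic K3 and Łukasiewicz Ł3 treat I differently under implication.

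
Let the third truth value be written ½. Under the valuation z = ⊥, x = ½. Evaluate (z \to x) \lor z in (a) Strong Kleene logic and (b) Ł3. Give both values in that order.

In Strong Kleene logic: z \to x = ⊥ \to ½ = ⊤
(z \to x) \lor z = ⊤ \lor ⊥ = ⊤
In Ł3: z \to x = ⊥ \to ½ = ⊤  [min(1, 1−0+½)]
(z \to x) \lor z = ⊤ \lor ⊥ = ⊤

⊤; ⊤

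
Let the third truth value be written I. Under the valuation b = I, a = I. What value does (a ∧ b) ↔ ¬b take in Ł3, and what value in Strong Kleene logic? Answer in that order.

In Ł3: a ∧ b = I ∧ I = I
¬b = ¬I = I
(a ∧ b) ↔ ¬b = I ↔ I = True
In Strong Kleene logic: a ∧ b = I ∧ I = I
¬b = ¬I = I
(a ∧ b) ↔ ¬b = I ↔ I = I
They differ because Ł3 and Strong Kleene logic treat I differently under implication.

True; I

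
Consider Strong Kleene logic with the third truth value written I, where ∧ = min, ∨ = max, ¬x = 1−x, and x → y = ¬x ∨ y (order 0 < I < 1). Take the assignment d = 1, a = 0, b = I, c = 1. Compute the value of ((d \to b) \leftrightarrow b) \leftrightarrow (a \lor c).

I

d \to b = 1 \to I = I
(d \to b) \leftrightarrow b = I \leftrightarrow I = I
a \lor c = 0 \lor 1 = 1
((d \to b) \leftrightarrow b) \leftrightarrow (a \lor c) = I \leftrightarrow 1 = I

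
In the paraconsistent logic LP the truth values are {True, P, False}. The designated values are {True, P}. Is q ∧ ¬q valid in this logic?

No

Countermodel: q=True gives False, which is not designated.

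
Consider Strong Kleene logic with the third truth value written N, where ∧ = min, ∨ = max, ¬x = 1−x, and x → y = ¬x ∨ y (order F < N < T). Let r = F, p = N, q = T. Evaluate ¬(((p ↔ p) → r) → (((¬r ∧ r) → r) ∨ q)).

p ↔ p = N ↔ N = N
(p ↔ p) → r = N → F = N  [¬N ∨ F]
¬r = ¬F = T
¬r ∧ r = T ∧ F = F
(¬r ∧ r) → r = F → F = T
((¬r ∧ r) → r) ∨ q = T ∨ T = T
((p ↔ p) → r) → (((¬r ∧ r) → r) ∨ q) = N → T = T
¬(((p ↔ p) → r) → (((¬r ∧ r) → r) ∨ q)) = ¬T = F

F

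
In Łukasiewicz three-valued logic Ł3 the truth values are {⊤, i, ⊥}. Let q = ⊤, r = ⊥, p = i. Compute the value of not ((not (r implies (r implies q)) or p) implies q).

r implies q = ⊥ implies ⊤ = ⊤
r implies (r implies q) = ⊥ implies ⊤ = ⊤
not (r implies (r implies q)) = not ⊤ = ⊥
not (r implies (r implies q)) or p = ⊥ or i = i
(not (r implies (r implies q)) or p) implies q = i implies ⊤ = ⊤
not ((not (r implies (r implies q)) or p) implies q) = not ⊤ = ⊥

⊥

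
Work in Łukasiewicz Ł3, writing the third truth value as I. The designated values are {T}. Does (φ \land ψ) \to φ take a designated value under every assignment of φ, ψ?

Every assignment of φ, ψ over {T, I, F} gives a value in {T}.
In particular, with φ=I, ψ=I: (φ \land ψ) \to φ = T.

Yes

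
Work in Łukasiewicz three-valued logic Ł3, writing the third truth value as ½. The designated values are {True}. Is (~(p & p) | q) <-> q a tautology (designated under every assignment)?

No

Countermodel: p=½, q=False gives ½, which is not designated.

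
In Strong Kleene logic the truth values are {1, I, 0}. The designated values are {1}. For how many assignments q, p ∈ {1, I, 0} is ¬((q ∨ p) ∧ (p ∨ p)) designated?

Designated under: (q=1, p=0); (q=I, p=0); (q=0, p=0).

3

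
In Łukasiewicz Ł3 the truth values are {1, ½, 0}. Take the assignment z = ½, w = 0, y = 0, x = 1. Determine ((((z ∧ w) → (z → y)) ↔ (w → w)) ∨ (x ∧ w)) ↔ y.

z ∧ w = ½ ∧ 0 = 0
z → y = ½ → 0 = ½  [min(1, 1−½+0)]
(z ∧ w) → (z → y) = 0 → ½ = 1
w → w = 0 → 0 = 1
((z ∧ w) → (z → y)) ↔ (w → w) = 1 ↔ 1 = 1
x ∧ w = 1 ∧ 0 = 0
(((z ∧ w) → (z → y)) ↔ (w → w)) ∨ (x ∧ w) = 1 ∨ 0 = 1
((((z ∧ w) → (z → y)) ↔ (w → w)) ∨ (x ∧ w)) ↔ y = 1 ↔ 0 = 0

0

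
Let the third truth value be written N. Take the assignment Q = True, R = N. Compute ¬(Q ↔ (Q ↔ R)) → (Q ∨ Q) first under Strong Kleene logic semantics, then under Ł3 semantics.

True; True

In Strong Kleene logic: Q ↔ R = True ↔ N = N
Q ↔ (Q ↔ R) = True ↔ N = N
¬(Q ↔ (Q ↔ R)) = ¬N = N
Q ∨ Q = True ∨ True = True
¬(Q ↔ (Q ↔ R)) → (Q ∨ Q) = N → True = True  [¬N ∨ True]
In Ł3: Q ↔ R = True ↔ N = N  [1 − |1−½|]
Q ↔ (Q ↔ R) = True ↔ N = N
¬(Q ↔ (Q ↔ R)) = ¬N = N
Q ∨ Q = True ∨ True = True
¬(Q ↔ (Q ↔ R)) → (Q ∨ Q) = N → True = True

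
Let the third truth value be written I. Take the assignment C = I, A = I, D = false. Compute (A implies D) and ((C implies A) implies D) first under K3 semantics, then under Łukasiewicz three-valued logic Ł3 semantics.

In K3: A implies D = I implies false = I
C implies A = I implies I = I
(C implies A) implies D = I implies false = I
(A implies D) and ((C implies A) implies D) = I and I = I
In Łukasiewicz three-valued logic Ł3: A implies D = I implies false = I  [min(1, 1−½+0)]
C implies A = I implies I = true
(C implies A) implies D = true implies false = false
(A implies D) and ((C implies A) implies D) = I and false = false
They differ because K3 and Łukasiewicz three-valued logic Ł3 treat I differently under implication.

I; false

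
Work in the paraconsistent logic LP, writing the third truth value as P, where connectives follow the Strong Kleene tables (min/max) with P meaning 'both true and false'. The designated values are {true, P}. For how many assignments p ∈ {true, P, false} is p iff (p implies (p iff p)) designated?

2

p=true: true ✓
p=P: P ✓
p=false: false ·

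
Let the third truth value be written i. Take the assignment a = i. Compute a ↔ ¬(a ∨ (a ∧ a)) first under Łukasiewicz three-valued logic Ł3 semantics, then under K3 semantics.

True; i

In Łukasiewicz three-valued logic Ł3: a ∧ a = i ∧ i = i
a ∨ (a ∧ a) = i ∨ i = i
¬(a ∨ (a ∧ a)) = ¬i = i
a ↔ ¬(a ∨ (a ∧ a)) = i ↔ i = True  [1 − |½−½|]
In K3: a ∧ a = i ∧ i = i
a ∨ (a ∧ a) = i ∨ i = i
¬(a ∨ (a ∧ a)) = ¬i = i
a ↔ ¬(a ∨ (a ∧ a)) = i ↔ i = i
They differ because Łukasiewicz three-valued logic Ł3 and K3 treat i differently under implication.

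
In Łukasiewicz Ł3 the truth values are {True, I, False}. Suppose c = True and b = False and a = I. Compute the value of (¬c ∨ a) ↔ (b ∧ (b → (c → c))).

¬c = ¬True = False
¬c ∨ a = False ∨ I = I
c → c = True → True = True
b → (c → c) = False → True = True
b ∧ (b → (c → c)) = False ∧ True = False
(¬c ∨ a) ↔ (b ∧ (b → (c → c))) = I ↔ False = I  [1 − |½−0|]

I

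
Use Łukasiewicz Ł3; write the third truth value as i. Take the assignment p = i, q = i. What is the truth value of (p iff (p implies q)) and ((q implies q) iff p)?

i

p implies q = i implies i = True  [min(1, 1−½+½)]
p iff (p implies q) = i iff True = i
q implies q = i implies i = True
(q implies q) iff p = True iff i = i
(p iff (p implies q)) and ((q implies q) iff p) = i and i = i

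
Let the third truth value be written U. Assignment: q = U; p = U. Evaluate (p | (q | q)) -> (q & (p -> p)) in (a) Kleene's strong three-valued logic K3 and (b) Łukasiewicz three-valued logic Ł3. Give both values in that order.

U; T

In Kleene's strong three-valued logic K3: q | q = U | U = U
p | (q | q) = U | U = U
p -> p = U -> U = U  [~U | U]
q & (p -> p) = U & U = U
(p | (q | q)) -> (q & (p -> p)) = U -> U = U
In Łukasiewicz three-valued logic Ł3: q | q = U | U = U
p | (q | q) = U | U = U
p -> p = U -> U = T
q & (p -> p) = U & T = U
(p | (q | q)) -> (q & (p -> p)) = U -> U = T
They differ because Kleene's strong three-valued logic K3 and Łukasiewicz three-valued logic Ł3 treat U differently under implication.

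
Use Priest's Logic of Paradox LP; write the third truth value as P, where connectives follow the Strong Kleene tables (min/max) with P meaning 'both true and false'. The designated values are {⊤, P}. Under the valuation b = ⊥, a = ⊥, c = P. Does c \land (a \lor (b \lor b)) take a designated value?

b \lor b = ⊥ \lor ⊥ = ⊥
a \lor (b \lor b) = ⊥ \lor ⊥ = ⊥
c \land (a \lor (b \lor b)) = P \land ⊥ = ⊥
⊥ ∉ {⊤, P}.

No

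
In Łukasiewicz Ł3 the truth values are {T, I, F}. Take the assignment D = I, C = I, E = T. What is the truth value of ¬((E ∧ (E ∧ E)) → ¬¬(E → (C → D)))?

F

E ∧ E = T ∧ T = T
E ∧ (E ∧ E) = T ∧ T = T
C → D = I → I = T  [min(1, 1−½+½)]
E → (C → D) = T → T = T
¬(E → (C → D)) = ¬T = F
¬¬(E → (C → D)) = ¬F = T
(E ∧ (E ∧ E)) → ¬¬(E → (C → D)) = T → T = T
¬((E ∧ (E ∧ E)) → ¬¬(E → (C → D))) = ¬T = F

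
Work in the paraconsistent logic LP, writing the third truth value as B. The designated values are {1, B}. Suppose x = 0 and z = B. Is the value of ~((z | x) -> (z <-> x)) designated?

Yes

z | x = B | 0 = B
z <-> x = B <-> 0 = B
(z | x) -> (z <-> x) = B -> B = B
~((z | x) -> (z <-> x)) = ~B = B
B ∈ {1, B}.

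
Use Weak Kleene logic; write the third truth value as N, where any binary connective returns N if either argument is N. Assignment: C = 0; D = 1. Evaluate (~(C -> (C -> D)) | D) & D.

C -> D = 0 -> 1 = 1
C -> (C -> D) = 0 -> 1 = 1
~(C -> (C -> D)) = ~1 = 0
~(C -> (C -> D)) | D = 0 | 1 = 1
(~(C -> (C -> D)) | D) & D = 1 & 1 = 1

1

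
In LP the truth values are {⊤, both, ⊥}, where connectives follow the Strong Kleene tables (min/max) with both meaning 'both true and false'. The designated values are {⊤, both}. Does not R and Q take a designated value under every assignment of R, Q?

No

Countermodel: R=⊤, Q=⊤ gives ⊥, which is not designated.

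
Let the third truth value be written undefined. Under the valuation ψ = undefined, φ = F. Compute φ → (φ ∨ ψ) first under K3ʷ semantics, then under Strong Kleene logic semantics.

In K3ʷ: φ ∨ ψ = F ∨ undefined = undefined
φ → (φ ∨ ψ) = F → undefined = undefined  [any arg is the third value ⇒ result is the third value]
In Strong Kleene logic: φ ∨ ψ = F ∨ undefined = undefined
φ → (φ ∨ ψ) = F → undefined = T  [¬F ∨ undefined]
They differ because K3ʷ and Strong Kleene logic treat undefined differently under the binary connectives.

undefined; T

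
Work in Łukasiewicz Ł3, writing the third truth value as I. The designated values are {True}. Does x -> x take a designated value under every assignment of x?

Every assignment of x over {True, I, False} gives a value in {True}.
In particular, with x=I: x -> x = True.

Yes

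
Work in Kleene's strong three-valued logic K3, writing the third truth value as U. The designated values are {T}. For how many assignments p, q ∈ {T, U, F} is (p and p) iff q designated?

2

Designated under: (p=T, q=T); (p=F, q=F).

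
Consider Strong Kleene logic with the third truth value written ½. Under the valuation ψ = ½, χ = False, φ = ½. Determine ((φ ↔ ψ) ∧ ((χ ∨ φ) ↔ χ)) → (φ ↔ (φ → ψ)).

φ ↔ ψ = ½ ↔ ½ = ½
χ ∨ φ = False ∨ ½ = ½
(χ ∨ φ) ↔ χ = ½ ↔ False = ½
(φ ↔ ψ) ∧ ((χ ∨ φ) ↔ χ) = ½ ∧ ½ = ½
φ → ψ = ½ → ½ = ½  [¬½ ∨ ½]
φ ↔ (φ → ψ) = ½ ↔ ½ = ½
((φ ↔ ψ) ∧ ((χ ∨ φ) ↔ χ)) → (φ ↔ (φ → ψ)) = ½ → ½ = ½

½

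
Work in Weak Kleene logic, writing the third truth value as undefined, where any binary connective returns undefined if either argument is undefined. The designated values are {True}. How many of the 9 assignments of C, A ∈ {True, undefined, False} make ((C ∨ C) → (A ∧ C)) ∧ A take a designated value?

Designated under: (C=True, A=True); (C=False, A=True).

2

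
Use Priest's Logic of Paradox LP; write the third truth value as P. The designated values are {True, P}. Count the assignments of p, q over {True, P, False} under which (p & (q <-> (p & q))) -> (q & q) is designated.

Of the 9 assignments, 8 give a value in {True, P}.

8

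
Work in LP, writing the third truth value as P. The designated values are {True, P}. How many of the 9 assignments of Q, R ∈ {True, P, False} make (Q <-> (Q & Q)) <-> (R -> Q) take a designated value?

Of the 9 assignments, 8 give a value in {True, P}.

8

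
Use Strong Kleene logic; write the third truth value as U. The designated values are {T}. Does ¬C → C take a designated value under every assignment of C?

No

Countermodel: C=U gives U, which is not designated.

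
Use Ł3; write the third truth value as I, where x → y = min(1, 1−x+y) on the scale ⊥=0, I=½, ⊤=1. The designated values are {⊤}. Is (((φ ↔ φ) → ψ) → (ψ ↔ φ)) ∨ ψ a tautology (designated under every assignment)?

Every assignment of φ, ψ over {⊤, I, ⊥} gives a value in {⊤}.
In particular, with φ=I, ψ=I: (((φ ↔ φ) → ψ) → (ψ ↔ φ)) ∨ ψ = ⊤.

Yes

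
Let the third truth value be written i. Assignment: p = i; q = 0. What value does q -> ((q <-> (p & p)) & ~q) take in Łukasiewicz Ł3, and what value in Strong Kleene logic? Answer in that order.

In Łukasiewicz Ł3: p & p = i & i = i
q <-> (p & p) = 0 <-> i = i  [1 − |0−½|]
~q = ~0 = 1
(q <-> (p & p)) & ~q = i & 1 = i
q -> ((q <-> (p & p)) & ~q) = 0 -> i = 1
In Strong Kleene logic: p & p = i & i = i
q <-> (p & p) = 0 <-> i = i
~q = ~0 = 1
(q <-> (p & p)) & ~q = i & 1 = i
q -> ((q <-> (p & p)) & ~q) = 0 -> i = 1  [~0 | i]

1; 1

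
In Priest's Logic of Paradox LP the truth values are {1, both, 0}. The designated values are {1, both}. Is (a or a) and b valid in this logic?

No

Countermodel: a=1, b=0 gives 0, which is not designated.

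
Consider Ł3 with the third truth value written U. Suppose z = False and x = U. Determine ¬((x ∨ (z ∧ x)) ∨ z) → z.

z ∧ x = False ∧ U = False
x ∨ (z ∧ x) = U ∨ False = U
(x ∨ (z ∧ x)) ∨ z = U ∨ False = U
¬((x ∨ (z ∧ x)) ∨ z) = ¬U = U
¬((x ∨ (z ∧ x)) ∨ z) → z = U → False = U

U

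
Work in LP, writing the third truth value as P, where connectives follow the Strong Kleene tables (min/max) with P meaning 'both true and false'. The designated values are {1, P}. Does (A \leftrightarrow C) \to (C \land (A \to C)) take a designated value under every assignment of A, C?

Countermodel: A=0, C=0 gives 0, which is not designated.

No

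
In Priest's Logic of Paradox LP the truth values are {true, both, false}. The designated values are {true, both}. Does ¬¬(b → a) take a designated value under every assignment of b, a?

No

Countermodel: b=true, a=false gives false, which is not designated.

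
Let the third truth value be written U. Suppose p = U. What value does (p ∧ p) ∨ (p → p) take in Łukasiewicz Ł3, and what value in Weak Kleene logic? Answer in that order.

In Łukasiewicz Ł3: p ∧ p = U ∧ U = U
p → p = U → U = 1
(p ∧ p) ∨ (p → p) = U ∨ 1 = 1
In Weak Kleene logic: p ∧ p = U ∧ U = U
p → p = U → U = U
(p ∧ p) ∨ (p → p) = U ∨ U = U
They differ because Łukasiewicz Ł3 and Weak Kleene logic treat U differently under the binary connectives.

1; U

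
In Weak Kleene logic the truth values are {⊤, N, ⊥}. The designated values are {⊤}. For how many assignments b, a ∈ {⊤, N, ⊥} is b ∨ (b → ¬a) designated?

4

Designated under: (b=⊤, a=⊤); (b=⊤, a=⊥); (b=⊥, a=⊤); (b=⊥, a=⊥).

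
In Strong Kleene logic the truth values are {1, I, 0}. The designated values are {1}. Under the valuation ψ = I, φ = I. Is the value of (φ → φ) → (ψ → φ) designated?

No

φ → φ = I → I = I
ψ → φ = I → I = I
(φ → φ) → (ψ → φ) = I → I = I
I ∉ {1}.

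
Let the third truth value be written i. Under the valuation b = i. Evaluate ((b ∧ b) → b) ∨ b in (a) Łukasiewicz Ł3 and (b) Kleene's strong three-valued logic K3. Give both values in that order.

In Łukasiewicz Ł3: b ∧ b = i ∧ i = i
(b ∧ b) → b = i → i = T  [min(1, 1−½+½)]
((b ∧ b) → b) ∨ b = T ∨ i = T
In Kleene's strong three-valued logic K3: b ∧ b = i ∧ i = i
(b ∧ b) → b = i → i = i  [¬i ∨ i]
((b ∧ b) → b) ∨ b = i ∨ i = i
They differ because Łukasiewicz Ł3 and Kleene's strong three-valued logic K3 treat i differently under implication.

T; i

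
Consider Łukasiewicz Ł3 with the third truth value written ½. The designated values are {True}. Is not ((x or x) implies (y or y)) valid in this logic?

Countermodel: x=True, y=True gives False, which is not designated.

No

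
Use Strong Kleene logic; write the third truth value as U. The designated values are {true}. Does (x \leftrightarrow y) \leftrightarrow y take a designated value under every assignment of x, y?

Countermodel: x=true, y=U gives U, which is not designated.

No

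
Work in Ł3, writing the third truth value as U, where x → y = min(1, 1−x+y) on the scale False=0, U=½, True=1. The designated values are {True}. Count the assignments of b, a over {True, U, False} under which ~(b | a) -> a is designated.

Of the 9 assignments, 7 give a value in {True}.

7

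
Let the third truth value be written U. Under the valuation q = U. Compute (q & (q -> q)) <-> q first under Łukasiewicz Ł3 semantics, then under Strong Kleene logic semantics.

true; U

In Łukasiewicz Ł3: q -> q = U -> U = true
q & (q -> q) = U & true = U
(q & (q -> q)) <-> q = U <-> U = true
In Strong Kleene logic: q -> q = U -> U = U
q & (q -> q) = U & U = U
(q & (q -> q)) <-> q = U <-> U = U
They differ because Łukasiewicz Ł3 and Strong Kleene logic treat U differently under implication.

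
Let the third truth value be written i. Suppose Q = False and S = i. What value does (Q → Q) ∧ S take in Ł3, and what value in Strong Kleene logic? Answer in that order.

In Ł3: Q → Q = False → False = True
(Q → Q) ∧ S = True ∧ i = i
In Strong Kleene logic: Q → Q = False → False = True
(Q → Q) ∧ S = True ∧ i = i

i; i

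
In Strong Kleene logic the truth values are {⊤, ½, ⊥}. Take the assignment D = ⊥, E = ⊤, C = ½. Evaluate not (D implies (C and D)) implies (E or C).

C and D = ½ and ⊥ = ⊥
D implies (C and D) = ⊥ implies ⊥ = ⊤
not (D implies (C and D)) = not ⊤ = ⊥
E or C = ⊤ or ½ = ⊤
not (D implies (C and D)) implies (E or C) = ⊥ implies ⊤ = ⊤

⊤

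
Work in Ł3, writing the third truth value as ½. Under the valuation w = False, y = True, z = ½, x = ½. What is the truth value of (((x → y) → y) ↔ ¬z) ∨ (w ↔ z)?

½

x → y = ½ → True = True  [min(1, 1−½+1)]
(x → y) → y = True → True = True
¬z = ¬½ = ½
((x → y) → y) ↔ ¬z = True ↔ ½ = ½
w ↔ z = False ↔ ½ = ½
(((x → y) → y) ↔ ¬z) ∨ (w ↔ z) = ½ ∨ ½ = ½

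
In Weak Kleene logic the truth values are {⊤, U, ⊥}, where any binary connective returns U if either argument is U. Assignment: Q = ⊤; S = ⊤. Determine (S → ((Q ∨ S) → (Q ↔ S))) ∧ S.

⊤

Q ∨ S = ⊤ ∨ ⊤ = ⊤
Q ↔ S = ⊤ ↔ ⊤ = ⊤
(Q ∨ S) → (Q ↔ S) = ⊤ → ⊤ = ⊤
S → ((Q ∨ S) → (Q ↔ S)) = ⊤ → ⊤ = ⊤
(S → ((Q ∨ S) → (Q ↔ S))) ∧ S = ⊤ ∧ ⊤ = ⊤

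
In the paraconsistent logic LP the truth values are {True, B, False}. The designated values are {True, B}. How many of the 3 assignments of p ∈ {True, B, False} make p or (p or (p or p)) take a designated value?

p=True: True ✓
p=B: B ✓
p=False: False ·

2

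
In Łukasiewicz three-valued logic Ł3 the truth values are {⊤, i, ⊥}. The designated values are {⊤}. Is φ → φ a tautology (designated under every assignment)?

Every assignment of φ over {⊤, i, ⊥} gives a value in {⊤}.
In particular, with φ=i: φ → φ = ⊤.

Yes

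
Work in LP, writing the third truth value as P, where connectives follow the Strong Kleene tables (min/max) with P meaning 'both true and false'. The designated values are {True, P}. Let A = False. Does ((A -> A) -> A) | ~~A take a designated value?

No

A -> A = False -> False = True
(A -> A) -> A = True -> False = False
~A = ~False = True
~~A = ~True = False
((A -> A) -> A) | ~~A = False | False = False
False ∉ {True, P}.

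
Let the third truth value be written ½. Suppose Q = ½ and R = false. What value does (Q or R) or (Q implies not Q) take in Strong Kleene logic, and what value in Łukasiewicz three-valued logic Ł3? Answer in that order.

In Strong Kleene logic: Q or R = ½ or false = ½
not Q = not ½ = ½
Q implies not Q = ½ implies ½ = ½  [not ½ or ½]
(Q or R) or (Q implies not Q) = ½ or ½ = ½
In Łukasiewicz three-valued logic Ł3: Q or R = ½ or false = ½
not Q = not ½ = ½
Q implies not Q = ½ implies ½ = true  [min(1, 1−½+½)]
(Q or R) or (Q implies not Q) = ½ or true = true
They differ because Strong Kleene logic and Łukasiewicz three-valued logic Ł3 treat ½ differently under implication.

½; true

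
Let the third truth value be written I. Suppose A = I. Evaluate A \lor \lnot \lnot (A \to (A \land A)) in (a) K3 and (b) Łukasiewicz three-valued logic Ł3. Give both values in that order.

In K3: A \land A = I \land I = I
A \to (A \land A) = I \to I = I
\lnot (A \to (A \land A)) = \lnot I = I
\lnot \lnot (A \to (A \land A)) = \lnot I = I
A \lor \lnot \lnot (A \to (A \land A)) = I \lor I = I
In Łukasiewicz three-valued logic Ł3: A \land A = I \land I = I
A \to (A \land A) = I \to I = ⊤  [min(1, 1−½+½)]
\lnot (A \to (A \land A)) = \lnot ⊤ = ⊥
\lnot \lnot (A \to (A \land A)) = \lnot ⊥ = ⊤
A \lor \lnot \lnot (A \to (A \land A)) = I \lor ⊤ = ⊤
They differ because K3 and Łukasiewicz three-valued logic Ł3 treat I differently under implication.

I; ⊤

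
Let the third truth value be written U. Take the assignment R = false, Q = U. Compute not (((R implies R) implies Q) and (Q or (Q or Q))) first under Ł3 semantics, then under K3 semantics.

U; U

In Ł3: R implies R = false implies false = true
(R implies R) implies Q = true implies U = U
Q or Q = U or U = U
Q or (Q or Q) = U or U = U
((R implies R) implies Q) and (Q or (Q or Q)) = U and U = U
not (((R implies R) implies Q) and (Q or (Q or Q))) = not U = U
In K3: R implies R = false implies false = true
(R implies R) implies Q = true implies U = U  [not true or U]
Q or Q = U or U = U
Q or (Q or Q) = U or U = U
((R implies R) implies Q) and (Q or (Q or Q)) = U and U = U
not (((R implies R) implies Q) and (Q or (Q or Q))) = not U = U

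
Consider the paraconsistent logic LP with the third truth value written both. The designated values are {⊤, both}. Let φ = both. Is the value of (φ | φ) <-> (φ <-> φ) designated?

Yes

φ | φ = both | both = both
φ <-> φ = both <-> both = both
(φ | φ) <-> (φ <-> φ) = both <-> both = both
both ∈ {⊤, both}.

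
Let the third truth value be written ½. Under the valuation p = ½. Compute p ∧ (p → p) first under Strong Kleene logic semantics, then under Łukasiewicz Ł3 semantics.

In Strong Kleene logic: p → p = ½ → ½ = ½  [¬½ ∨ ½]
p ∧ (p → p) = ½ ∧ ½ = ½
In Łukasiewicz Ł3: p → p = ½ → ½ = True  [min(1, 1−½+½)]
p ∧ (p → p) = ½ ∧ True = ½

½; ½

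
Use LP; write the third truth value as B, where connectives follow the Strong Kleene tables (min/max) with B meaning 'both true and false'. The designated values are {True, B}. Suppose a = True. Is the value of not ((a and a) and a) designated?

No

a and a = True and True = True
(a and a) and a = True and True = True
not ((a and a) and a) = not True = False
False ∉ {True, B}.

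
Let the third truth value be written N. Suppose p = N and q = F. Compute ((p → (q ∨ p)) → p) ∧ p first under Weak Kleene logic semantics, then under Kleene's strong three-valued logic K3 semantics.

In Weak Kleene logic: q ∨ p = F ∨ N = N
p → (q ∨ p) = N → N = N  [any arg is the third value ⇒ result is the third value]
(p → (q ∨ p)) → p = N → N = N
((p → (q ∨ p)) → p) ∧ p = N ∧ N = N
In Kleene's strong three-valued logic K3: q ∨ p = F ∨ N = N
p → (q ∨ p) = N → N = N
(p → (q ∨ p)) → p = N → N = N
((p → (q ∨ p)) → p) ∧ p = N ∧ N = N

N; N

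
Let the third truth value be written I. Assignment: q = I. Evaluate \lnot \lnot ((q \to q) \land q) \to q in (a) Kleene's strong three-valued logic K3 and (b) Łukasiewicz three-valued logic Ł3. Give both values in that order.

I; true

In Kleene's strong three-valued logic K3: q \to q = I \to I = I  [\lnot I \lor I]
(q \to q) \land q = I \land I = I
\lnot ((q \to q) \land q) = \lnot I = I
\lnot \lnot ((q \to q) \land q) = \lnot I = I
\lnot \lnot ((q \to q) \land q) \to q = I \to I = I
In Łukasiewicz three-valued logic Ł3: q \to q = I \to I = true  [min(1, 1−½+½)]
(q \to q) \land q = true \land I = I
\lnot ((q \to q) \land q) = \lnot I = I
\lnot \lnot ((q \to q) \land q) = \lnot I = I
\lnot \lnot ((q \to q) \land q) \to q = I \to I = true
They differ because Kleene's strong three-valued logic K3 and Łukasiewicz three-valued logic Ł3 treat I differently under implication.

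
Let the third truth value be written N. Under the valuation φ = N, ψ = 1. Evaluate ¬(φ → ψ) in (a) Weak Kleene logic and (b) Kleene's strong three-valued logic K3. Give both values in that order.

N; 0

In Weak Kleene logic: φ → ψ = N → 1 = N
¬(φ → ψ) = ¬N = N
In Kleene's strong three-valued logic K3: φ → ψ = N → 1 = 1
¬(φ → ψ) = ¬1 = 0
They differ because Weak Kleene logic and Kleene's strong three-valued logic K3 treat N differently under the binary connectives.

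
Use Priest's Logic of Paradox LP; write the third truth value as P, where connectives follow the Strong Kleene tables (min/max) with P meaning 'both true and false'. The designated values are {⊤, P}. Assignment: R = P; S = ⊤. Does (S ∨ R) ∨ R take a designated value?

Yes

S ∨ R = ⊤ ∨ P = ⊤
(S ∨ R) ∨ R = ⊤ ∨ P = ⊤
⊤ ∈ {⊤, P}.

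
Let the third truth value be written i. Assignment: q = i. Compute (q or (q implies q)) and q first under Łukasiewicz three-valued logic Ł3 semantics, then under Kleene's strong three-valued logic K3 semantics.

i; i

In Łukasiewicz three-valued logic Ł3: q implies q = i implies i = 1
q or (q implies q) = i or 1 = 1
(q or (q implies q)) and q = 1 and i = i
In Kleene's strong three-valued logic K3: q implies q = i implies i = i
q or (q implies q) = i or i = i
(q or (q implies q)) and q = i and i = i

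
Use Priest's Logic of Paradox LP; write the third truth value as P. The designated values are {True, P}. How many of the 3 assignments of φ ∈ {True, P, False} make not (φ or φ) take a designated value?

φ=True: False ·
φ=P: P ✓
φ=False: True ✓

2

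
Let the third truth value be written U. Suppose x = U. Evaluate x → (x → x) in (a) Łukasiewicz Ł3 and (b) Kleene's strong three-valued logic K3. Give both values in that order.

In Łukasiewicz Ł3: x → x = U → U = ⊤
x → (x → x) = U → ⊤ = ⊤
In Kleene's strong three-valued logic K3: x → x = U → U = U
x → (x → x) = U → U = U
They differ because Łukasiewicz Ł3 and Kleene's strong three-valued logic K3 treat U differently under implication.

⊤; U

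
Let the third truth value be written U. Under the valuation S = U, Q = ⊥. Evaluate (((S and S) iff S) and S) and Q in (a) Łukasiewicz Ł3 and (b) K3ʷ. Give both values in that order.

In Łukasiewicz Ł3: S and S = U and U = U
(S and S) iff S = U iff U = ⊤
((S and S) iff S) and S = ⊤ and U = U
(((S and S) iff S) and S) and Q = U and ⊥ = ⊥
In K3ʷ: S and S = U and U = U
(S and S) iff S = U iff U = U
((S and S) iff S) and S = U and U = U
(((S and S) iff S) and S) and Q = U and ⊥ = U
They differ because Łukasiewicz Ł3 and K3ʷ treat U differently under the binary connectives.

⊥; U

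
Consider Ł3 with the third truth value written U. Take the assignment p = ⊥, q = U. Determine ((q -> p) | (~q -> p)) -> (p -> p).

⊤

q -> p = U -> ⊥ = U
~q = ~U = U
~q -> p = U -> ⊥ = U
(q -> p) | (~q -> p) = U | U = U
p -> p = ⊥ -> ⊥ = ⊤
((q -> p) | (~q -> p)) -> (p -> p) = U -> ⊤ = ⊤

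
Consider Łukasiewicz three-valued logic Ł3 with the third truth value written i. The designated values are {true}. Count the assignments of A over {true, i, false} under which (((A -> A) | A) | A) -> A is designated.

1

A=true: true ✓
A=i: i ·
A=false: false ·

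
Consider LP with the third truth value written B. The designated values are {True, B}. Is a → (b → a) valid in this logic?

Every assignment of a, b over {True, B, False} gives a value in {True, B}.
In particular, with a=B, b=B: a → (b → a) = B.

Yes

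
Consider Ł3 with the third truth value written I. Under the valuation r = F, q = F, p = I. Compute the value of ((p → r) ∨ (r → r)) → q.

p → r = I → F = I  [min(1, 1−½+0)]
r → r = F → F = T
(p → r) ∨ (r → r) = I ∨ T = T
((p → r) ∨ (r → r)) → q = T → F = F

F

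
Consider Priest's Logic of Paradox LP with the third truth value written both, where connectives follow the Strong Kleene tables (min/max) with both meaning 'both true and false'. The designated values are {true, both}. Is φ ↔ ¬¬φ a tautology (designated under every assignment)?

Yes

Every assignment of φ over {true, both, false} gives a value in {true, both}.
In particular, with φ=both: φ ↔ ¬¬φ = both.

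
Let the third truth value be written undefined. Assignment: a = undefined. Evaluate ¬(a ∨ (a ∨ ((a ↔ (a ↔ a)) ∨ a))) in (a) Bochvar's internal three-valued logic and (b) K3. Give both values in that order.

In Bochvar's internal three-valued logic: a ↔ a = undefined ↔ undefined = undefined
a ↔ (a ↔ a) = undefined ↔ undefined = undefined
(a ↔ (a ↔ a)) ∨ a = undefined ∨ undefined = undefined
a ∨ ((a ↔ (a ↔ a)) ∨ a) = undefined ∨ undefined = undefined
a ∨ (a ∨ ((a ↔ (a ↔ a)) ∨ a)) = undefined ∨ undefined = undefined
¬(a ∨ (a ∨ ((a ↔ (a ↔ a)) ∨ a))) = ¬undefined = undefined
In K3: a ↔ a = undefined ↔ undefined = undefined
a ↔ (a ↔ a) = undefined ↔ undefined = undefined
(a ↔ (a ↔ a)) ∨ a = undefined ∨ undefined = undefined
a ∨ ((a ↔ (a ↔ a)) ∨ a) = undefined ∨ undefined = undefined
a ∨ (a ∨ ((a ↔ (a ↔ a)) ∨ a)) = undefined ∨ undefined = undefined
¬(a ∨ (a ∨ ((a ↔ (a ↔ a)) ∨ a))) = ¬undefined = undefined

undefined; undefined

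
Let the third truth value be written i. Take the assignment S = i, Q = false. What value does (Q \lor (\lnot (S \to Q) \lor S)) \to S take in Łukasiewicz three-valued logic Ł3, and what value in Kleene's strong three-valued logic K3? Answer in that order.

true; i

In Łukasiewicz three-valued logic Ł3: S \to Q = i \to false = i  [min(1, 1−½+0)]
\lnot (S \to Q) = \lnot i = i
\lnot (S \to Q) \lor S = i \lor i = i
Q \lor (\lnot (S \to Q) \lor S) = false \lor i = i
(Q \lor (\lnot (S \to Q) \lor S)) \to S = i \to i = true
In Kleene's strong three-valued logic K3: S \to Q = i \to false = i
\lnot (S \to Q) = \lnot i = i
\lnot (S \to Q) \lor S = i \lor i = i
Q \lor (\lnot (S \to Q) \lor S) = false \lor i = i
(Q \lor (\lnot (S \to Q) \lor S)) \to S = i \to i = i
They differ because Łukasiewicz three-valued logic Ł3 and Kleene's strong three-valued logic K3 treat i differently under implication.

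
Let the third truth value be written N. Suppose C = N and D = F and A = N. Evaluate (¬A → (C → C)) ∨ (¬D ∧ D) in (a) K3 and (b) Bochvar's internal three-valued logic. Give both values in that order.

N; N

In K3: ¬A = ¬N = N
C → C = N → N = N  [¬N ∨ N]
¬A → (C → C) = N → N = N
¬D = ¬F = T
¬D ∧ D = T ∧ F = F
(¬A → (C → C)) ∨ (¬D ∧ D) = N ∨ F = N
In Bochvar's internal three-valued logic: ¬A = ¬N = N
C → C = N → N = N  [any arg is the third value ⇒ result is the third value]
¬A → (C → C) = N → N = N
¬D = ¬F = T
¬D ∧ D = T ∧ F = F
(¬A → (C → C)) ∨ (¬D ∧ D) = N ∨ F = N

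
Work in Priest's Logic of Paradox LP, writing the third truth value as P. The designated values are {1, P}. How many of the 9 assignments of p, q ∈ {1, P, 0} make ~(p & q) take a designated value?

8

Of the 9 assignments, 8 give a value in {1, P}.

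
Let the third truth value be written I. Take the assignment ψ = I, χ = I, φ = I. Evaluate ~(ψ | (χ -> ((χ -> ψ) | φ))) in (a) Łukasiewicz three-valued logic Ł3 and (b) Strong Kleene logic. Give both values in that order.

In Łukasiewicz three-valued logic Ł3: χ -> ψ = I -> I = ⊤
(χ -> ψ) | φ = ⊤ | I = ⊤
χ -> ((χ -> ψ) | φ) = I -> ⊤ = ⊤
ψ | (χ -> ((χ -> ψ) | φ)) = I | ⊤ = ⊤
~(ψ | (χ -> ((χ -> ψ) | φ))) = ~⊤ = ⊥
In Strong Kleene logic: χ -> ψ = I -> I = I  [~I | I]
(χ -> ψ) | φ = I | I = I
χ -> ((χ -> ψ) | φ) = I -> I = I
ψ | (χ -> ((χ -> ψ) | φ)) = I | I = I
~(ψ | (χ -> ((χ -> ψ) | φ))) = ~I = I
They differ because Łukasiewicz three-valued logic Ł3 and Strong Kleene logic treat I differently under implication.

⊥; I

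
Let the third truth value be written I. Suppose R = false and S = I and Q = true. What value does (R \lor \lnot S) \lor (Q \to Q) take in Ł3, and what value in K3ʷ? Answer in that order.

true; I

In Ł3: \lnot S = \lnot I = I
R \lor \lnot S = false \lor I = I
Q \to Q = true \to true = true
(R \lor \lnot S) \lor (Q \to Q) = I \lor true = true
In K3ʷ: \lnot S = \lnot I = I
R \lor \lnot S = false \lor I = I
Q \to Q = true \to true = true
(R \lor \lnot S) \lor (Q \to Q) = I \lor true = I
They differ because Ł3 and K3ʷ treat I differently under the binary connectives.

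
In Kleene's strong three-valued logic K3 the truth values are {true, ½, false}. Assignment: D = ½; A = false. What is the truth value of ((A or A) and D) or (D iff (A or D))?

A or A = false or false = false
(A or A) and D = false and ½ = false
A or D = false or ½ = ½
D iff (A or D) = ½ iff ½ = ½
((A or A) and D) or (D iff (A or D)) = false or ½ = ½

½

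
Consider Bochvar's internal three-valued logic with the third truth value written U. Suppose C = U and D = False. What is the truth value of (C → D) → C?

C → D = U → False = U  [any arg is the third value ⇒ result is the third value]
(C → D) → C = U → U = U

U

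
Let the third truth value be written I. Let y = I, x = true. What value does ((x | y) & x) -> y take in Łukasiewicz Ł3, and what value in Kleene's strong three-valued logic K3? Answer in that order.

I; I

In Łukasiewicz Ł3: x | y = true | I = true
(x | y) & x = true & true = true
((x | y) & x) -> y = true -> I = I  [min(1, 1−1+½)]
In Kleene's strong three-valued logic K3: x | y = true | I = true
(x | y) & x = true & true = true
((x | y) & x) -> y = true -> I = I  [~true | I]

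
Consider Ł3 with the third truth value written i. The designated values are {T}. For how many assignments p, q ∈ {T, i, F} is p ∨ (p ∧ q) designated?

3

Designated under: (p=T, q=T); (p=T, q=i); (p=T, q=F).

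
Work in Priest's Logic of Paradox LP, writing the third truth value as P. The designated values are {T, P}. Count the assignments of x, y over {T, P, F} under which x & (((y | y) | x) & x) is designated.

Of the 9 assignments, 6 give a value in {T, P}.

6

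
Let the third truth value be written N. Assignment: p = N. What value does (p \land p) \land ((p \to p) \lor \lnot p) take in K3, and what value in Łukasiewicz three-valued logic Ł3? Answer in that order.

N; N

In K3: p \land p = N \land N = N
p \to p = N \to N = N  [\lnot N \lor N]
\lnot p = \lnot N = N
(p \to p) \lor \lnot p = N \lor N = N
(p \land p) \land ((p \to p) \lor \lnot p) = N \land N = N
In Łukasiewicz three-valued logic Ł3: p \land p = N \land N = N
p \to p = N \to N = ⊤  [min(1, 1−½+½)]
\lnot p = \lnot N = N
(p \to p) \lor \lnot p = ⊤ \lor N = ⊤
(p \land p) \land ((p \to p) \lor \lnot p) = N \land ⊤ = N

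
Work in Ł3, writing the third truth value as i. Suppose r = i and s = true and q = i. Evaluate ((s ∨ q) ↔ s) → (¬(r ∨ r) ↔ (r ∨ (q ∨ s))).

i

s ∨ q = true ∨ i = true
(s ∨ q) ↔ s = true ↔ true = true
r ∨ r = i ∨ i = i
¬(r ∨ r) = ¬i = i
q ∨ s = i ∨ true = true
r ∨ (q ∨ s) = i ∨ true = true
¬(r ∨ r) ↔ (r ∨ (q ∨ s)) = i ↔ true = i
((s ∨ q) ↔ s) → (¬(r ∨ r) ↔ (r ∨ (q ∨ s))) = true → i = i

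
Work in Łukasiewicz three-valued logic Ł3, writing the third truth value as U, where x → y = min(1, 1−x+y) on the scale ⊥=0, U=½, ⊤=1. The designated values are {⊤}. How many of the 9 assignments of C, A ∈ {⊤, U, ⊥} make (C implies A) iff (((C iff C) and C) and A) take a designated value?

3

Designated under: (C=⊤, A=⊤); (C=⊤, A=U); (C=⊤, A=⊥).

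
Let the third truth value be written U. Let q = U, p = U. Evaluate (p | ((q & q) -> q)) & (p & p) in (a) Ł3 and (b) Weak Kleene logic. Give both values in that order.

U; U

In Ł3: q & q = U & U = U
(q & q) -> q = U -> U = T  [min(1, 1−½+½)]
p | ((q & q) -> q) = U | T = T
p & p = U & U = U
(p | ((q & q) -> q)) & (p & p) = T & U = U
In Weak Kleene logic: q & q = U & U = U
(q & q) -> q = U -> U = U  [any arg is the third value ⇒ result is the third value]
p | ((q & q) -> q) = U | U = U
p & p = U & U = U
(p | ((q & q) -> q)) & (p & p) = U & U = U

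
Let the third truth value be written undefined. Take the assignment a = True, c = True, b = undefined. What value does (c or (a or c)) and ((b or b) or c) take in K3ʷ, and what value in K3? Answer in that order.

undefined; True

In K3ʷ: a or c = True or True = True
c or (a or c) = True or True = True
b or b = undefined or undefined = undefined
(b or b) or c = undefined or True = undefined
(c or (a or c)) and ((b or b) or c) = True and undefined = undefined
In K3: a or c = True or True = True
c or (a or c) = True or True = True
b or b = undefined or undefined = undefined
(b or b) or c = undefined or True = True
(c or (a or c)) and ((b or b) or c) = True and True = True
They differ because K3ʷ and K3 treat undefined differently under the binary connectives.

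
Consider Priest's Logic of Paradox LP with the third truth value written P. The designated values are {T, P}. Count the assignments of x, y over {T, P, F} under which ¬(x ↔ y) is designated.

7

Of the 9 assignments, 7 give a value in {T, P}.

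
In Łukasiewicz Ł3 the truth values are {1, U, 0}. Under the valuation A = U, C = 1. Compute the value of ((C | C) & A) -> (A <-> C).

C | C = 1 | 1 = 1
(C | C) & A = 1 & U = U
A <-> C = U <-> 1 = U
((C | C) & A) -> (A <-> C) = U -> U = 1

1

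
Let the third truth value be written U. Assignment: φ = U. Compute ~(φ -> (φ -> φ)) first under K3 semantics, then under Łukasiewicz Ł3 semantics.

In K3: φ -> φ = U -> U = U
φ -> (φ -> φ) = U -> U = U
~(φ -> (φ -> φ)) = ~U = U
In Łukasiewicz Ł3: φ -> φ = U -> U = T
φ -> (φ -> φ) = U -> T = T
~(φ -> (φ -> φ)) = ~T = F
They differ because K3 and Łukasiewicz Ł3 treat U differently under implication.

U; F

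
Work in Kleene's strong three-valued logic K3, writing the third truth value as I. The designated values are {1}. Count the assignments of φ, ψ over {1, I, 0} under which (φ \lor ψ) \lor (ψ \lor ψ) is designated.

Of the 9 assignments, 5 give a value in {1}.

5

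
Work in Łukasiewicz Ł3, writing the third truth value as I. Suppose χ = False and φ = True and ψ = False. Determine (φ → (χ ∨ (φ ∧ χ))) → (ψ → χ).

φ ∧ χ = True ∧ False = False
χ ∨ (φ ∧ χ) = False ∨ False = False
φ → (χ ∨ (φ ∧ χ)) = True → False = False
ψ → χ = False → False = True
(φ → (χ ∨ (φ ∧ χ))) → (ψ → χ) = False → True = True

True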